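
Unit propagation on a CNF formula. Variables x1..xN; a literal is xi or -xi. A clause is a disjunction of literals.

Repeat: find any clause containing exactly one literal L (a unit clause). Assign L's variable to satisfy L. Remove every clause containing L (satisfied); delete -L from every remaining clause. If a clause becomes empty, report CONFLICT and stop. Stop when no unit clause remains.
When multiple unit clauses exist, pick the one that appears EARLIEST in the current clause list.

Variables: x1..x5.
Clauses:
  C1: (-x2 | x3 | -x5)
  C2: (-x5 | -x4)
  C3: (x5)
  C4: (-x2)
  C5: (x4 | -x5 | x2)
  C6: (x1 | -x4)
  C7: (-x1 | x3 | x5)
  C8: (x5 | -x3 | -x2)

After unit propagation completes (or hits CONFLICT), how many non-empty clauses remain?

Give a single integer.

Answer: 0

Derivation:
unit clause [5] forces x5=T; simplify:
  drop -5 from [-2, 3, -5] -> [-2, 3]
  drop -5 from [-5, -4] -> [-4]
  drop -5 from [4, -5, 2] -> [4, 2]
  satisfied 3 clause(s); 5 remain; assigned so far: [5]
unit clause [-4] forces x4=F; simplify:
  drop 4 from [4, 2] -> [2]
  satisfied 2 clause(s); 3 remain; assigned so far: [4, 5]
unit clause [-2] forces x2=F; simplify:
  drop 2 from [2] -> [] (empty!)
  satisfied 2 clause(s); 1 remain; assigned so far: [2, 4, 5]
CONFLICT (empty clause)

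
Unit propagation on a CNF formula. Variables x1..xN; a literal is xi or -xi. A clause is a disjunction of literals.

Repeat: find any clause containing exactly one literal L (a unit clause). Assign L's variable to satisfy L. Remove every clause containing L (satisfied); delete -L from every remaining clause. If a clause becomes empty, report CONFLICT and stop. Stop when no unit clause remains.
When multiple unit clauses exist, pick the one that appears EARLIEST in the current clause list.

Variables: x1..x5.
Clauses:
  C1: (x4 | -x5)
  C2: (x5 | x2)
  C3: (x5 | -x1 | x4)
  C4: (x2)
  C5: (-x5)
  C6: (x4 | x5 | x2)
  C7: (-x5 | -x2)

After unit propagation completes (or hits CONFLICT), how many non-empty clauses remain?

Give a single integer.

unit clause [2] forces x2=T; simplify:
  drop -2 from [-5, -2] -> [-5]
  satisfied 3 clause(s); 4 remain; assigned so far: [2]
unit clause [-5] forces x5=F; simplify:
  drop 5 from [5, -1, 4] -> [-1, 4]
  satisfied 3 clause(s); 1 remain; assigned so far: [2, 5]

Answer: 1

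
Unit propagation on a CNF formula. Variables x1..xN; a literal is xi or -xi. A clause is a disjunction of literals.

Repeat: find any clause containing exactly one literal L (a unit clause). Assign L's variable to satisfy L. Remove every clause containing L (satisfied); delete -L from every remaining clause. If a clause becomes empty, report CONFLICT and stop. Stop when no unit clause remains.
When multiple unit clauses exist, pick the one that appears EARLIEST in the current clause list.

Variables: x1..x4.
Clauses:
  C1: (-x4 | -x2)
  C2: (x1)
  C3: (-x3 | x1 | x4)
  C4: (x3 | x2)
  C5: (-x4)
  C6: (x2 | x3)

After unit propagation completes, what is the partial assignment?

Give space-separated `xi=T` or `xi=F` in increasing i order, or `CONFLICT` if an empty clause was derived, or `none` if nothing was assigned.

Answer: x1=T x4=F

Derivation:
unit clause [1] forces x1=T; simplify:
  satisfied 2 clause(s); 4 remain; assigned so far: [1]
unit clause [-4] forces x4=F; simplify:
  satisfied 2 clause(s); 2 remain; assigned so far: [1, 4]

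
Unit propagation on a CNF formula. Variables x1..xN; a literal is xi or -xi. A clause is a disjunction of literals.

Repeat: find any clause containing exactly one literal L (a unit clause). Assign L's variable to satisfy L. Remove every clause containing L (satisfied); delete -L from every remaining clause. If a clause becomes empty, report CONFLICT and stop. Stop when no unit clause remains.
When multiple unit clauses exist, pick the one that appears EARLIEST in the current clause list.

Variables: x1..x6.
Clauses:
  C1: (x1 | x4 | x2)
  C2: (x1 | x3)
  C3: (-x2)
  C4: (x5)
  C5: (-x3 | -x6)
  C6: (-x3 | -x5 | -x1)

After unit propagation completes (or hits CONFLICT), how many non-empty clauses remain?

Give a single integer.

unit clause [-2] forces x2=F; simplify:
  drop 2 from [1, 4, 2] -> [1, 4]
  satisfied 1 clause(s); 5 remain; assigned so far: [2]
unit clause [5] forces x5=T; simplify:
  drop -5 from [-3, -5, -1] -> [-3, -1]
  satisfied 1 clause(s); 4 remain; assigned so far: [2, 5]

Answer: 4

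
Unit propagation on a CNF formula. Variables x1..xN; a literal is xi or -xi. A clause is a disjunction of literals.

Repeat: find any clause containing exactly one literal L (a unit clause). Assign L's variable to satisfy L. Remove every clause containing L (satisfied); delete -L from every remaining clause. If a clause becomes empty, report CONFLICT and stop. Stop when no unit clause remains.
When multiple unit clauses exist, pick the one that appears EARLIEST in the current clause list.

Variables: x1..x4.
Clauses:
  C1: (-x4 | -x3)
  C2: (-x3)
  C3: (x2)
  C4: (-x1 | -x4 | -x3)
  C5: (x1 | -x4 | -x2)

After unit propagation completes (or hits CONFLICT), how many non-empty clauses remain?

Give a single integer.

unit clause [-3] forces x3=F; simplify:
  satisfied 3 clause(s); 2 remain; assigned so far: [3]
unit clause [2] forces x2=T; simplify:
  drop -2 from [1, -4, -2] -> [1, -4]
  satisfied 1 clause(s); 1 remain; assigned so far: [2, 3]

Answer: 1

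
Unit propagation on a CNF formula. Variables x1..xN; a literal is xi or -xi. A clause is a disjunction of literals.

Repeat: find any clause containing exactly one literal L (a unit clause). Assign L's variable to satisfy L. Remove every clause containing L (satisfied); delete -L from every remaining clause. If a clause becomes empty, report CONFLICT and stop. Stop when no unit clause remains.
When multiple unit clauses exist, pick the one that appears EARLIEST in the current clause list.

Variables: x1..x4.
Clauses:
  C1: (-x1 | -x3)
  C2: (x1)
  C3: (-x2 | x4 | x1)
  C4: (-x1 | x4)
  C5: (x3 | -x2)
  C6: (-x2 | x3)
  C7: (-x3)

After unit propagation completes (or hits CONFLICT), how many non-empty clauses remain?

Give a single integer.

Answer: 0

Derivation:
unit clause [1] forces x1=T; simplify:
  drop -1 from [-1, -3] -> [-3]
  drop -1 from [-1, 4] -> [4]
  satisfied 2 clause(s); 5 remain; assigned so far: [1]
unit clause [-3] forces x3=F; simplify:
  drop 3 from [3, -2] -> [-2]
  drop 3 from [-2, 3] -> [-2]
  satisfied 2 clause(s); 3 remain; assigned so far: [1, 3]
unit clause [4] forces x4=T; simplify:
  satisfied 1 clause(s); 2 remain; assigned so far: [1, 3, 4]
unit clause [-2] forces x2=F; simplify:
  satisfied 2 clause(s); 0 remain; assigned so far: [1, 2, 3, 4]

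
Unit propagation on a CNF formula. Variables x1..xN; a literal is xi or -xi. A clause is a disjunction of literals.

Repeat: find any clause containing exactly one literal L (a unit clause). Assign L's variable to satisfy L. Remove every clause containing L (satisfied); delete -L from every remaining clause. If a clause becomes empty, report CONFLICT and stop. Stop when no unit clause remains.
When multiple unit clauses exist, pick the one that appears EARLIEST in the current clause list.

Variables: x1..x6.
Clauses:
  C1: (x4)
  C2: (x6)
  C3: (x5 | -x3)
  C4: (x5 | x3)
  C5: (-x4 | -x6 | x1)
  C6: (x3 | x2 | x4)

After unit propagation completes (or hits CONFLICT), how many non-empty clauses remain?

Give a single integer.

unit clause [4] forces x4=T; simplify:
  drop -4 from [-4, -6, 1] -> [-6, 1]
  satisfied 2 clause(s); 4 remain; assigned so far: [4]
unit clause [6] forces x6=T; simplify:
  drop -6 from [-6, 1] -> [1]
  satisfied 1 clause(s); 3 remain; assigned so far: [4, 6]
unit clause [1] forces x1=T; simplify:
  satisfied 1 clause(s); 2 remain; assigned so far: [1, 4, 6]

Answer: 2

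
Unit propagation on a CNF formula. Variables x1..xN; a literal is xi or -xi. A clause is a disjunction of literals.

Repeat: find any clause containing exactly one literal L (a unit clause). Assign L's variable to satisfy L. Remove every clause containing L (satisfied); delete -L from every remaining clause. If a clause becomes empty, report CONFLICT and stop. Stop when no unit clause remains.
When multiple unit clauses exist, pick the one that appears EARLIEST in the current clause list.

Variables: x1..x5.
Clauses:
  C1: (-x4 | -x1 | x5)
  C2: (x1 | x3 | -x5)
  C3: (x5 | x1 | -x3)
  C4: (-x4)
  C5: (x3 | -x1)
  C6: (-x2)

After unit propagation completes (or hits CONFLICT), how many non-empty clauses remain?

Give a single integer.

Answer: 3

Derivation:
unit clause [-4] forces x4=F; simplify:
  satisfied 2 clause(s); 4 remain; assigned so far: [4]
unit clause [-2] forces x2=F; simplify:
  satisfied 1 clause(s); 3 remain; assigned so far: [2, 4]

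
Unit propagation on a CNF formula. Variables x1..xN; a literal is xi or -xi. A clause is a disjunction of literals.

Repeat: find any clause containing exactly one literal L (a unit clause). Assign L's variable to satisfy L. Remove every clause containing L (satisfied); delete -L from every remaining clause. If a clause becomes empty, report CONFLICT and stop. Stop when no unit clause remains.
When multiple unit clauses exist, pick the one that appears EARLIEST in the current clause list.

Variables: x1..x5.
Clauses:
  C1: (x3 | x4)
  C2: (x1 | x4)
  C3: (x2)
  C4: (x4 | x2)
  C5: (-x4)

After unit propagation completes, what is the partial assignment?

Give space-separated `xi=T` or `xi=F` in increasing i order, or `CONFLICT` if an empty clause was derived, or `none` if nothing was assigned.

unit clause [2] forces x2=T; simplify:
  satisfied 2 clause(s); 3 remain; assigned so far: [2]
unit clause [-4] forces x4=F; simplify:
  drop 4 from [3, 4] -> [3]
  drop 4 from [1, 4] -> [1]
  satisfied 1 clause(s); 2 remain; assigned so far: [2, 4]
unit clause [3] forces x3=T; simplify:
  satisfied 1 clause(s); 1 remain; assigned so far: [2, 3, 4]
unit clause [1] forces x1=T; simplify:
  satisfied 1 clause(s); 0 remain; assigned so far: [1, 2, 3, 4]

Answer: x1=T x2=T x3=T x4=F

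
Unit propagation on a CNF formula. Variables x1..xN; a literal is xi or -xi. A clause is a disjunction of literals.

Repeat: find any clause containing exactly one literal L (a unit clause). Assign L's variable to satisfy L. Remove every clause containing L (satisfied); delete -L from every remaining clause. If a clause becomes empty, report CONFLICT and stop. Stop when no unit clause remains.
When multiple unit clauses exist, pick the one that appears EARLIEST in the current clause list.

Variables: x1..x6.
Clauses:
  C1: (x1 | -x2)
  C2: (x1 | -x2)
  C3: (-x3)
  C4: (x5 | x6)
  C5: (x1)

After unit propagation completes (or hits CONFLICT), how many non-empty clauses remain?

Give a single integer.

unit clause [-3] forces x3=F; simplify:
  satisfied 1 clause(s); 4 remain; assigned so far: [3]
unit clause [1] forces x1=T; simplify:
  satisfied 3 clause(s); 1 remain; assigned so far: [1, 3]

Answer: 1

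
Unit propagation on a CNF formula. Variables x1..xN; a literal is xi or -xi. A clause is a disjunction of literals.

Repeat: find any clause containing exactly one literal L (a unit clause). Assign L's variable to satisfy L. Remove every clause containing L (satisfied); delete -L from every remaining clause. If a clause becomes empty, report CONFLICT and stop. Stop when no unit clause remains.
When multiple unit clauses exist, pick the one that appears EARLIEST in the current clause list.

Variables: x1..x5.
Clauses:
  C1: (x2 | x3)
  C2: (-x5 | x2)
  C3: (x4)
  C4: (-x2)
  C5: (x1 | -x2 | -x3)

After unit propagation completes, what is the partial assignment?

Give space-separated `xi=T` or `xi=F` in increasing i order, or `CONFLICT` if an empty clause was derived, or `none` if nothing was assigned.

unit clause [4] forces x4=T; simplify:
  satisfied 1 clause(s); 4 remain; assigned so far: [4]
unit clause [-2] forces x2=F; simplify:
  drop 2 from [2, 3] -> [3]
  drop 2 from [-5, 2] -> [-5]
  satisfied 2 clause(s); 2 remain; assigned so far: [2, 4]
unit clause [3] forces x3=T; simplify:
  satisfied 1 clause(s); 1 remain; assigned so far: [2, 3, 4]
unit clause [-5] forces x5=F; simplify:
  satisfied 1 clause(s); 0 remain; assigned so far: [2, 3, 4, 5]

Answer: x2=F x3=T x4=T x5=F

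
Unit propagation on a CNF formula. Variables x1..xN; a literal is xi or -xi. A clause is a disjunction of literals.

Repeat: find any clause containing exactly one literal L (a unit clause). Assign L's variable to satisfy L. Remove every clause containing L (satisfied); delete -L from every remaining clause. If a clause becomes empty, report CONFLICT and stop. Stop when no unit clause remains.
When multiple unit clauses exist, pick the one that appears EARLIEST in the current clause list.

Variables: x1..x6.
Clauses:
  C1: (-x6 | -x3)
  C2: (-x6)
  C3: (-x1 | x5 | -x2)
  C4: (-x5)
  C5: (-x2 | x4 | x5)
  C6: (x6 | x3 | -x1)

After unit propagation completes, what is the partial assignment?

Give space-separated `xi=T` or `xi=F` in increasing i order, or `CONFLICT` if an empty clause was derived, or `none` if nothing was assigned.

unit clause [-6] forces x6=F; simplify:
  drop 6 from [6, 3, -1] -> [3, -1]
  satisfied 2 clause(s); 4 remain; assigned so far: [6]
unit clause [-5] forces x5=F; simplify:
  drop 5 from [-1, 5, -2] -> [-1, -2]
  drop 5 from [-2, 4, 5] -> [-2, 4]
  satisfied 1 clause(s); 3 remain; assigned so far: [5, 6]

Answer: x5=F x6=F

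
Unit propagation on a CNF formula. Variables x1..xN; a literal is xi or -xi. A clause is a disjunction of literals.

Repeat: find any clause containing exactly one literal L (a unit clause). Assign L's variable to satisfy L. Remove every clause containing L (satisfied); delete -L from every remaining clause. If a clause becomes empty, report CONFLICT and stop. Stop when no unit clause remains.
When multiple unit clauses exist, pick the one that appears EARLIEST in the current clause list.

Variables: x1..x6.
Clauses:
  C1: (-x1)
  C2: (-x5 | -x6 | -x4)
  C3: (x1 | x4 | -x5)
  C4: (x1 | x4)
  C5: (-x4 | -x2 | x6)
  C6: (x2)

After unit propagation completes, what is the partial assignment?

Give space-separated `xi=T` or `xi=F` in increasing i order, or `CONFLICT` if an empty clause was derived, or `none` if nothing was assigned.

Answer: x1=F x2=T x4=T x5=F x6=T

Derivation:
unit clause [-1] forces x1=F; simplify:
  drop 1 from [1, 4, -5] -> [4, -5]
  drop 1 from [1, 4] -> [4]
  satisfied 1 clause(s); 5 remain; assigned so far: [1]
unit clause [4] forces x4=T; simplify:
  drop -4 from [-5, -6, -4] -> [-5, -6]
  drop -4 from [-4, -2, 6] -> [-2, 6]
  satisfied 2 clause(s); 3 remain; assigned so far: [1, 4]
unit clause [2] forces x2=T; simplify:
  drop -2 from [-2, 6] -> [6]
  satisfied 1 clause(s); 2 remain; assigned so far: [1, 2, 4]
unit clause [6] forces x6=T; simplify:
  drop -6 from [-5, -6] -> [-5]
  satisfied 1 clause(s); 1 remain; assigned so far: [1, 2, 4, 6]
unit clause [-5] forces x5=F; simplify:
  satisfied 1 clause(s); 0 remain; assigned so far: [1, 2, 4, 5, 6]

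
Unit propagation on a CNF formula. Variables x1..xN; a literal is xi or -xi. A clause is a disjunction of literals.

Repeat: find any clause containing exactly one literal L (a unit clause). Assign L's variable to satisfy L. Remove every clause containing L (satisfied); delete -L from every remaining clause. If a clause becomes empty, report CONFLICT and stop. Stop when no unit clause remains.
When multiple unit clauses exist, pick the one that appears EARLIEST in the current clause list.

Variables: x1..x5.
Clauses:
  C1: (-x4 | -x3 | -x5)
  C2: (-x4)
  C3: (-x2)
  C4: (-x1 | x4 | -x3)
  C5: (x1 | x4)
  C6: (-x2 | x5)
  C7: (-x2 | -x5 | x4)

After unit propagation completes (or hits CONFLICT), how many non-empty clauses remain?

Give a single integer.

unit clause [-4] forces x4=F; simplify:
  drop 4 from [-1, 4, -3] -> [-1, -3]
  drop 4 from [1, 4] -> [1]
  drop 4 from [-2, -5, 4] -> [-2, -5]
  satisfied 2 clause(s); 5 remain; assigned so far: [4]
unit clause [-2] forces x2=F; simplify:
  satisfied 3 clause(s); 2 remain; assigned so far: [2, 4]
unit clause [1] forces x1=T; simplify:
  drop -1 from [-1, -3] -> [-3]
  satisfied 1 clause(s); 1 remain; assigned so far: [1, 2, 4]
unit clause [-3] forces x3=F; simplify:
  satisfied 1 clause(s); 0 remain; assigned so far: [1, 2, 3, 4]

Answer: 0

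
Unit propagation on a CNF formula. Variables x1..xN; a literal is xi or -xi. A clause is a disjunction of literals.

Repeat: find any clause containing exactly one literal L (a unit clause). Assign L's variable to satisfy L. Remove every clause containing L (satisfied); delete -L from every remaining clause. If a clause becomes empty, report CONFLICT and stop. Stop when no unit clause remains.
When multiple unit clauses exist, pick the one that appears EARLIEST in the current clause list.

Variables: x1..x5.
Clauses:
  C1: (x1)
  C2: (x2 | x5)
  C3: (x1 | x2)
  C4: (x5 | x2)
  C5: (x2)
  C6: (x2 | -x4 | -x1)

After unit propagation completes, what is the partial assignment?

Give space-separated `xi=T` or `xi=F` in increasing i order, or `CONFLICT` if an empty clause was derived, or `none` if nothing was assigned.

Answer: x1=T x2=T

Derivation:
unit clause [1] forces x1=T; simplify:
  drop -1 from [2, -4, -1] -> [2, -4]
  satisfied 2 clause(s); 4 remain; assigned so far: [1]
unit clause [2] forces x2=T; simplify:
  satisfied 4 clause(s); 0 remain; assigned so far: [1, 2]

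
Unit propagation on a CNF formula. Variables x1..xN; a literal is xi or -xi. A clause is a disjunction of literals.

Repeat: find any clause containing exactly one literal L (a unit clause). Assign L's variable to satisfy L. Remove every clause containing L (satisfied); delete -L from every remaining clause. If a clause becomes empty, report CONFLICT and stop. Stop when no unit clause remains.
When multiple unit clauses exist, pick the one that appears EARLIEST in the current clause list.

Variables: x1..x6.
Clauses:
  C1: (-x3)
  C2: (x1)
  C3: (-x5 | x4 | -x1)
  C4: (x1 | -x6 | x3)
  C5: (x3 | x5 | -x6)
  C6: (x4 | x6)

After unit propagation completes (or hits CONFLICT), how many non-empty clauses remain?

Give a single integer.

Answer: 3

Derivation:
unit clause [-3] forces x3=F; simplify:
  drop 3 from [1, -6, 3] -> [1, -6]
  drop 3 from [3, 5, -6] -> [5, -6]
  satisfied 1 clause(s); 5 remain; assigned so far: [3]
unit clause [1] forces x1=T; simplify:
  drop -1 from [-5, 4, -1] -> [-5, 4]
  satisfied 2 clause(s); 3 remain; assigned so far: [1, 3]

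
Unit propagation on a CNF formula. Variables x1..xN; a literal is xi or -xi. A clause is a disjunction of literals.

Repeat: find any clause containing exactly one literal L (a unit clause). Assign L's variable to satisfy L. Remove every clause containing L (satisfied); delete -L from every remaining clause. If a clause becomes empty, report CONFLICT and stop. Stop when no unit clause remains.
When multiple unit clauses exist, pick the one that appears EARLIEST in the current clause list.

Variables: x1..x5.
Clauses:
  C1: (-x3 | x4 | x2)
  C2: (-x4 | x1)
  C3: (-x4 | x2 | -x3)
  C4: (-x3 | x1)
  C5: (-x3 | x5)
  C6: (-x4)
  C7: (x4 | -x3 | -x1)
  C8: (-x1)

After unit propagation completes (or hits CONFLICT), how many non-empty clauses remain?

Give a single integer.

Answer: 0

Derivation:
unit clause [-4] forces x4=F; simplify:
  drop 4 from [-3, 4, 2] -> [-3, 2]
  drop 4 from [4, -3, -1] -> [-3, -1]
  satisfied 3 clause(s); 5 remain; assigned so far: [4]
unit clause [-1] forces x1=F; simplify:
  drop 1 from [-3, 1] -> [-3]
  satisfied 2 clause(s); 3 remain; assigned so far: [1, 4]
unit clause [-3] forces x3=F; simplify:
  satisfied 3 clause(s); 0 remain; assigned so far: [1, 3, 4]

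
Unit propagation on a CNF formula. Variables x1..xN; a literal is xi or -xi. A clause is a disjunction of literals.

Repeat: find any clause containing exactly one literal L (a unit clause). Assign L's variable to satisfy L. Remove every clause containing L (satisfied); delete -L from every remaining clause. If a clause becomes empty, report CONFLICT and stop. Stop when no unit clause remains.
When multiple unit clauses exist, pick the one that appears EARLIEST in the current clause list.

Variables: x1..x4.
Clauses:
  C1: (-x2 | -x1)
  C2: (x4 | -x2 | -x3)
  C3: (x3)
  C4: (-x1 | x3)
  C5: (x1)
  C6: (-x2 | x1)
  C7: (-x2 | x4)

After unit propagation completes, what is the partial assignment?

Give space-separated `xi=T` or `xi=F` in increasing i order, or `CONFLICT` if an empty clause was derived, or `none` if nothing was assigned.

Answer: x1=T x2=F x3=T

Derivation:
unit clause [3] forces x3=T; simplify:
  drop -3 from [4, -2, -3] -> [4, -2]
  satisfied 2 clause(s); 5 remain; assigned so far: [3]
unit clause [1] forces x1=T; simplify:
  drop -1 from [-2, -1] -> [-2]
  satisfied 2 clause(s); 3 remain; assigned so far: [1, 3]
unit clause [-2] forces x2=F; simplify:
  satisfied 3 clause(s); 0 remain; assigned so far: [1, 2, 3]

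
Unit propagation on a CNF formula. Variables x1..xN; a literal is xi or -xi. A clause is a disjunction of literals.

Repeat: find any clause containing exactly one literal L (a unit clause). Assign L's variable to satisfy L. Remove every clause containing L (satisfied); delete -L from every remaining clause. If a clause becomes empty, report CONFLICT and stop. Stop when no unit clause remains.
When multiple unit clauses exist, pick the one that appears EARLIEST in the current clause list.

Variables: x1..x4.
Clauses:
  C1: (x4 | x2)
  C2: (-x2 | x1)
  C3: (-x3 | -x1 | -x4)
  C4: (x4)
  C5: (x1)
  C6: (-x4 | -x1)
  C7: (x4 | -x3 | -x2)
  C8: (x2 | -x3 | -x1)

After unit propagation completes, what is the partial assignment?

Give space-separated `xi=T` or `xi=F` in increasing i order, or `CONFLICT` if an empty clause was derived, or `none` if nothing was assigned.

unit clause [4] forces x4=T; simplify:
  drop -4 from [-3, -1, -4] -> [-3, -1]
  drop -4 from [-4, -1] -> [-1]
  satisfied 3 clause(s); 5 remain; assigned so far: [4]
unit clause [1] forces x1=T; simplify:
  drop -1 from [-3, -1] -> [-3]
  drop -1 from [-1] -> [] (empty!)
  drop -1 from [2, -3, -1] -> [2, -3]
  satisfied 2 clause(s); 3 remain; assigned so far: [1, 4]
CONFLICT (empty clause)

Answer: CONFLICT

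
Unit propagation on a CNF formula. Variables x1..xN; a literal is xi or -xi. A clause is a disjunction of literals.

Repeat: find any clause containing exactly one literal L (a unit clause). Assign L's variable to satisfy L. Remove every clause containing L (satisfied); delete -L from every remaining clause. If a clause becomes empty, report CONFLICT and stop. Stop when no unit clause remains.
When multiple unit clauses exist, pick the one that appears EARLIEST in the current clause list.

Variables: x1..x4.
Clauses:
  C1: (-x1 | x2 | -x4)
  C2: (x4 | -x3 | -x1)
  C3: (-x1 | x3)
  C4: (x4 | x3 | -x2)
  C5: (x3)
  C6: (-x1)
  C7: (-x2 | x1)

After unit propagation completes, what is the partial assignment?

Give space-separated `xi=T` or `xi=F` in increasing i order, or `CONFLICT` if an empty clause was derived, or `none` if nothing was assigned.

unit clause [3] forces x3=T; simplify:
  drop -3 from [4, -3, -1] -> [4, -1]
  satisfied 3 clause(s); 4 remain; assigned so far: [3]
unit clause [-1] forces x1=F; simplify:
  drop 1 from [-2, 1] -> [-2]
  satisfied 3 clause(s); 1 remain; assigned so far: [1, 3]
unit clause [-2] forces x2=F; simplify:
  satisfied 1 clause(s); 0 remain; assigned so far: [1, 2, 3]

Answer: x1=F x2=F x3=T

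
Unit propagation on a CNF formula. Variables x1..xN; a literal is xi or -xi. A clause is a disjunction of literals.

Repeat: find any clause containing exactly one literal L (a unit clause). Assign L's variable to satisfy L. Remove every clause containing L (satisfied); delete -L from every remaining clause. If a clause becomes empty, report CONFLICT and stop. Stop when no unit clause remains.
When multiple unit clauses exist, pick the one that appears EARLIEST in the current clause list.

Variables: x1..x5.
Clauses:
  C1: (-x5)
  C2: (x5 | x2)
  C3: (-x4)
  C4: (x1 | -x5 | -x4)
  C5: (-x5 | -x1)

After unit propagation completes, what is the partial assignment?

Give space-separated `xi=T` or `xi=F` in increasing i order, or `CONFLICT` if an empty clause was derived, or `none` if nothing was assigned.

Answer: x2=T x4=F x5=F

Derivation:
unit clause [-5] forces x5=F; simplify:
  drop 5 from [5, 2] -> [2]
  satisfied 3 clause(s); 2 remain; assigned so far: [5]
unit clause [2] forces x2=T; simplify:
  satisfied 1 clause(s); 1 remain; assigned so far: [2, 5]
unit clause [-4] forces x4=F; simplify:
  satisfied 1 clause(s); 0 remain; assigned so far: [2, 4, 5]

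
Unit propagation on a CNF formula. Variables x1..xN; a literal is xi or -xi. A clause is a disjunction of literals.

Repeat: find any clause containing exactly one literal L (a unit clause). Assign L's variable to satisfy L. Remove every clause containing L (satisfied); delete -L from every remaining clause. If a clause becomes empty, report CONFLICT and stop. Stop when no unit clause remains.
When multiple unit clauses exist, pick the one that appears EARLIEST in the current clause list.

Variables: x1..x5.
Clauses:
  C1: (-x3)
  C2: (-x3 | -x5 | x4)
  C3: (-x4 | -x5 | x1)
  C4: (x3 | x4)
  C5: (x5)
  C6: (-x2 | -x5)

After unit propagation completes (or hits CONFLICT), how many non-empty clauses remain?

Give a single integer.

unit clause [-3] forces x3=F; simplify:
  drop 3 from [3, 4] -> [4]
  satisfied 2 clause(s); 4 remain; assigned so far: [3]
unit clause [4] forces x4=T; simplify:
  drop -4 from [-4, -5, 1] -> [-5, 1]
  satisfied 1 clause(s); 3 remain; assigned so far: [3, 4]
unit clause [5] forces x5=T; simplify:
  drop -5 from [-5, 1] -> [1]
  drop -5 from [-2, -5] -> [-2]
  satisfied 1 clause(s); 2 remain; assigned so far: [3, 4, 5]
unit clause [1] forces x1=T; simplify:
  satisfied 1 clause(s); 1 remain; assigned so far: [1, 3, 4, 5]
unit clause [-2] forces x2=F; simplify:
  satisfied 1 clause(s); 0 remain; assigned so far: [1, 2, 3, 4, 5]

Answer: 0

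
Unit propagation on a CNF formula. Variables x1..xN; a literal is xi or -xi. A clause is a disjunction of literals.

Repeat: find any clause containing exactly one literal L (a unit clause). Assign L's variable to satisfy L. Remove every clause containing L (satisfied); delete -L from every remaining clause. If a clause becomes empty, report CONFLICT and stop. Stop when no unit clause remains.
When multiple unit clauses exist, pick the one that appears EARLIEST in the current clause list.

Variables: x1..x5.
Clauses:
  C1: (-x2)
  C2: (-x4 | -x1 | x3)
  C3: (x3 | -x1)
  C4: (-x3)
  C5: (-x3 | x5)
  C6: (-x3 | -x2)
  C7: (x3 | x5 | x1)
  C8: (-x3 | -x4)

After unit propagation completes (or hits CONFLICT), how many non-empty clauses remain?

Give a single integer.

Answer: 0

Derivation:
unit clause [-2] forces x2=F; simplify:
  satisfied 2 clause(s); 6 remain; assigned so far: [2]
unit clause [-3] forces x3=F; simplify:
  drop 3 from [-4, -1, 3] -> [-4, -1]
  drop 3 from [3, -1] -> [-1]
  drop 3 from [3, 5, 1] -> [5, 1]
  satisfied 3 clause(s); 3 remain; assigned so far: [2, 3]
unit clause [-1] forces x1=F; simplify:
  drop 1 from [5, 1] -> [5]
  satisfied 2 clause(s); 1 remain; assigned so far: [1, 2, 3]
unit clause [5] forces x5=T; simplify:
  satisfied 1 clause(s); 0 remain; assigned so far: [1, 2, 3, 5]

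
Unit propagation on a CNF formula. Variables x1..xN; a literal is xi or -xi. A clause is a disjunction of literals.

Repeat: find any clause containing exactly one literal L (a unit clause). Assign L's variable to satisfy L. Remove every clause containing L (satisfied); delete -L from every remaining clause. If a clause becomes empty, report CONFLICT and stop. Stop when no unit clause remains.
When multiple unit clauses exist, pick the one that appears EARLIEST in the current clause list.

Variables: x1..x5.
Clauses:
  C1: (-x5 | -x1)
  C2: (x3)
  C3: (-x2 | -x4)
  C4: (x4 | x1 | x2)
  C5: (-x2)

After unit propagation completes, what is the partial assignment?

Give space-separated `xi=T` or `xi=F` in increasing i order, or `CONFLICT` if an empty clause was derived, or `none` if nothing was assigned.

unit clause [3] forces x3=T; simplify:
  satisfied 1 clause(s); 4 remain; assigned so far: [3]
unit clause [-2] forces x2=F; simplify:
  drop 2 from [4, 1, 2] -> [4, 1]
  satisfied 2 clause(s); 2 remain; assigned so far: [2, 3]

Answer: x2=F x3=T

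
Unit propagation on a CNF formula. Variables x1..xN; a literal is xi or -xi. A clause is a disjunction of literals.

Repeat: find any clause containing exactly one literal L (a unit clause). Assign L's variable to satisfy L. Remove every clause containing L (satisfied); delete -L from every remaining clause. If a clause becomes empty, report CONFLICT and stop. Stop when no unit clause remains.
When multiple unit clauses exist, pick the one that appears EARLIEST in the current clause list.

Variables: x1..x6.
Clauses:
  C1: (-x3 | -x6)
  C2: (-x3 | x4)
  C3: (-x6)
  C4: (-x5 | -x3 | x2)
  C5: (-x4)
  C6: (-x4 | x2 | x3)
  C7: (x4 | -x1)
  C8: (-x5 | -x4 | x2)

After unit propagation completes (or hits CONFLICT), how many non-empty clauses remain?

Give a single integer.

unit clause [-6] forces x6=F; simplify:
  satisfied 2 clause(s); 6 remain; assigned so far: [6]
unit clause [-4] forces x4=F; simplify:
  drop 4 from [-3, 4] -> [-3]
  drop 4 from [4, -1] -> [-1]
  satisfied 3 clause(s); 3 remain; assigned so far: [4, 6]
unit clause [-3] forces x3=F; simplify:
  satisfied 2 clause(s); 1 remain; assigned so far: [3, 4, 6]
unit clause [-1] forces x1=F; simplify:
  satisfied 1 clause(s); 0 remain; assigned so far: [1, 3, 4, 6]

Answer: 0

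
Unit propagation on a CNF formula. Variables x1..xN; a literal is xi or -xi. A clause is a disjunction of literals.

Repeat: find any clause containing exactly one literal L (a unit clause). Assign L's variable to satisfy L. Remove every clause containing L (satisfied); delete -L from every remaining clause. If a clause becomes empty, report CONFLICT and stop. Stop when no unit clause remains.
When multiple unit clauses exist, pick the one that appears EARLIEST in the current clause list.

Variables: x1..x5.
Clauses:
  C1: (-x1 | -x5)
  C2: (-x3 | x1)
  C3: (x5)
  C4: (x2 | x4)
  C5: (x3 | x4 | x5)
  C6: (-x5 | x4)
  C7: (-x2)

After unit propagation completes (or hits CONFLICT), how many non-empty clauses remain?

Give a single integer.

Answer: 0

Derivation:
unit clause [5] forces x5=T; simplify:
  drop -5 from [-1, -5] -> [-1]
  drop -5 from [-5, 4] -> [4]
  satisfied 2 clause(s); 5 remain; assigned so far: [5]
unit clause [-1] forces x1=F; simplify:
  drop 1 from [-3, 1] -> [-3]
  satisfied 1 clause(s); 4 remain; assigned so far: [1, 5]
unit clause [-3] forces x3=F; simplify:
  satisfied 1 clause(s); 3 remain; assigned so far: [1, 3, 5]
unit clause [4] forces x4=T; simplify:
  satisfied 2 clause(s); 1 remain; assigned so far: [1, 3, 4, 5]
unit clause [-2] forces x2=F; simplify:
  satisfied 1 clause(s); 0 remain; assigned so far: [1, 2, 3, 4, 5]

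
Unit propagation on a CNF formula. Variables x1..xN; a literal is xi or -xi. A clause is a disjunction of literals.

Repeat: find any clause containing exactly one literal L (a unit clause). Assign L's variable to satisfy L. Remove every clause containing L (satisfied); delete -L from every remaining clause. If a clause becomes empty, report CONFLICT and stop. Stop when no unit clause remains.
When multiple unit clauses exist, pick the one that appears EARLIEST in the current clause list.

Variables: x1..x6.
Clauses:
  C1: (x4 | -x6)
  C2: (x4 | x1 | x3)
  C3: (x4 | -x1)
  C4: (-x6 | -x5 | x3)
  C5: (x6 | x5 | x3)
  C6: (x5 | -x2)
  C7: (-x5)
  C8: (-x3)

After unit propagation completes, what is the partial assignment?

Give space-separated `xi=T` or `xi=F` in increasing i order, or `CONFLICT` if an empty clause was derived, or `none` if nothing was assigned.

unit clause [-5] forces x5=F; simplify:
  drop 5 from [6, 5, 3] -> [6, 3]
  drop 5 from [5, -2] -> [-2]
  satisfied 2 clause(s); 6 remain; assigned so far: [5]
unit clause [-2] forces x2=F; simplify:
  satisfied 1 clause(s); 5 remain; assigned so far: [2, 5]
unit clause [-3] forces x3=F; simplify:
  drop 3 from [4, 1, 3] -> [4, 1]
  drop 3 from [6, 3] -> [6]
  satisfied 1 clause(s); 4 remain; assigned so far: [2, 3, 5]
unit clause [6] forces x6=T; simplify:
  drop -6 from [4, -6] -> [4]
  satisfied 1 clause(s); 3 remain; assigned so far: [2, 3, 5, 6]
unit clause [4] forces x4=T; simplify:
  satisfied 3 clause(s); 0 remain; assigned so far: [2, 3, 4, 5, 6]

Answer: x2=F x3=F x4=T x5=F x6=T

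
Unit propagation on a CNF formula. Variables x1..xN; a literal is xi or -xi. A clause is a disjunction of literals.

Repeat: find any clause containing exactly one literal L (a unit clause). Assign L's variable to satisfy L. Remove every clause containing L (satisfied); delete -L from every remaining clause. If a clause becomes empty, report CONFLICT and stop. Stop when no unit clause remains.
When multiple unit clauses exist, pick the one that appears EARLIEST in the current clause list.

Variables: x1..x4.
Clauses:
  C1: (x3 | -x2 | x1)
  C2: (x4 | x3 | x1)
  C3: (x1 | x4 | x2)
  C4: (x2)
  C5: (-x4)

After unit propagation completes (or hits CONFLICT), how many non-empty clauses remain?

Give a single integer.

Answer: 2

Derivation:
unit clause [2] forces x2=T; simplify:
  drop -2 from [3, -2, 1] -> [3, 1]
  satisfied 2 clause(s); 3 remain; assigned so far: [2]
unit clause [-4] forces x4=F; simplify:
  drop 4 from [4, 3, 1] -> [3, 1]
  satisfied 1 clause(s); 2 remain; assigned so far: [2, 4]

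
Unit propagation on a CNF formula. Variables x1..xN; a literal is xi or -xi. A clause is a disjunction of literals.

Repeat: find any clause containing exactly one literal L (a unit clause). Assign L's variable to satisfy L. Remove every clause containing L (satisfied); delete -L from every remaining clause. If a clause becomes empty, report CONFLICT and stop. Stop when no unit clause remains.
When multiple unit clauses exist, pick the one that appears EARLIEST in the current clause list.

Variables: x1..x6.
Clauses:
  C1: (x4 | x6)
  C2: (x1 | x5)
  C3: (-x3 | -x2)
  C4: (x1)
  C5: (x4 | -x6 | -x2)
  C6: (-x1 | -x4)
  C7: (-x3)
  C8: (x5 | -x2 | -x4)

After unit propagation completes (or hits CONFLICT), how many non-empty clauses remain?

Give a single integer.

Answer: 0

Derivation:
unit clause [1] forces x1=T; simplify:
  drop -1 from [-1, -4] -> [-4]
  satisfied 2 clause(s); 6 remain; assigned so far: [1]
unit clause [-4] forces x4=F; simplify:
  drop 4 from [4, 6] -> [6]
  drop 4 from [4, -6, -2] -> [-6, -2]
  satisfied 2 clause(s); 4 remain; assigned so far: [1, 4]
unit clause [6] forces x6=T; simplify:
  drop -6 from [-6, -2] -> [-2]
  satisfied 1 clause(s); 3 remain; assigned so far: [1, 4, 6]
unit clause [-2] forces x2=F; simplify:
  satisfied 2 clause(s); 1 remain; assigned so far: [1, 2, 4, 6]
unit clause [-3] forces x3=F; simplify:
  satisfied 1 clause(s); 0 remain; assigned so far: [1, 2, 3, 4, 6]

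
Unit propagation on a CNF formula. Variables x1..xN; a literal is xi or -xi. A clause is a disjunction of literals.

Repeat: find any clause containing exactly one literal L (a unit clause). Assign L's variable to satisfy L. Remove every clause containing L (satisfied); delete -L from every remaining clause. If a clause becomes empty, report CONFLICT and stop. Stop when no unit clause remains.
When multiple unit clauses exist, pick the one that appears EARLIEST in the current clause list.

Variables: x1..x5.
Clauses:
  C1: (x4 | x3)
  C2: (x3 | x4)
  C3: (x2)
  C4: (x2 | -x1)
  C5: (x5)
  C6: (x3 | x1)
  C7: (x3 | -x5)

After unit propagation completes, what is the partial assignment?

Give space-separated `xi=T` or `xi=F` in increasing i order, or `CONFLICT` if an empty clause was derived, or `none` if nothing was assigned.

unit clause [2] forces x2=T; simplify:
  satisfied 2 clause(s); 5 remain; assigned so far: [2]
unit clause [5] forces x5=T; simplify:
  drop -5 from [3, -5] -> [3]
  satisfied 1 clause(s); 4 remain; assigned so far: [2, 5]
unit clause [3] forces x3=T; simplify:
  satisfied 4 clause(s); 0 remain; assigned so far: [2, 3, 5]

Answer: x2=T x3=T x5=T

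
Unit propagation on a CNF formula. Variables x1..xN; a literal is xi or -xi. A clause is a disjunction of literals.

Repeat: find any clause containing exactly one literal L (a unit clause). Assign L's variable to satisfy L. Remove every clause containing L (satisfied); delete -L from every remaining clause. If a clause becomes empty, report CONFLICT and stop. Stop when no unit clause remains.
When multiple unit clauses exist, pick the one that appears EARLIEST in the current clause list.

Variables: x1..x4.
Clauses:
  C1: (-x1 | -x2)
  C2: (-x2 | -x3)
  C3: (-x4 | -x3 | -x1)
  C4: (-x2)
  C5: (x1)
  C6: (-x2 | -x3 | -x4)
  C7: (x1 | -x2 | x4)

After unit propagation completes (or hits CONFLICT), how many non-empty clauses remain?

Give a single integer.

Answer: 1

Derivation:
unit clause [-2] forces x2=F; simplify:
  satisfied 5 clause(s); 2 remain; assigned so far: [2]
unit clause [1] forces x1=T; simplify:
  drop -1 from [-4, -3, -1] -> [-4, -3]
  satisfied 1 clause(s); 1 remain; assigned so far: [1, 2]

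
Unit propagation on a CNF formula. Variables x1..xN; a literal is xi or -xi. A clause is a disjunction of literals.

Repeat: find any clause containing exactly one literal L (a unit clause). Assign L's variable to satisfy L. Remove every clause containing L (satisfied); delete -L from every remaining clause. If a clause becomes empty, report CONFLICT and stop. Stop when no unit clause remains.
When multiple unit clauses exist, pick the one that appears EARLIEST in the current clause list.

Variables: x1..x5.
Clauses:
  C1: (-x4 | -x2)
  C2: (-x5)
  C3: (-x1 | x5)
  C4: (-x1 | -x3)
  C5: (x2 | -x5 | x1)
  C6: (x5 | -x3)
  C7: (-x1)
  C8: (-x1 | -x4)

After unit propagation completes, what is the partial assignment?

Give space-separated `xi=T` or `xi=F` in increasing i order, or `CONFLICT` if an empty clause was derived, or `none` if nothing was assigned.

unit clause [-5] forces x5=F; simplify:
  drop 5 from [-1, 5] -> [-1]
  drop 5 from [5, -3] -> [-3]
  satisfied 2 clause(s); 6 remain; assigned so far: [5]
unit clause [-1] forces x1=F; simplify:
  satisfied 4 clause(s); 2 remain; assigned so far: [1, 5]
unit clause [-3] forces x3=F; simplify:
  satisfied 1 clause(s); 1 remain; assigned so far: [1, 3, 5]

Answer: x1=F x3=F x5=F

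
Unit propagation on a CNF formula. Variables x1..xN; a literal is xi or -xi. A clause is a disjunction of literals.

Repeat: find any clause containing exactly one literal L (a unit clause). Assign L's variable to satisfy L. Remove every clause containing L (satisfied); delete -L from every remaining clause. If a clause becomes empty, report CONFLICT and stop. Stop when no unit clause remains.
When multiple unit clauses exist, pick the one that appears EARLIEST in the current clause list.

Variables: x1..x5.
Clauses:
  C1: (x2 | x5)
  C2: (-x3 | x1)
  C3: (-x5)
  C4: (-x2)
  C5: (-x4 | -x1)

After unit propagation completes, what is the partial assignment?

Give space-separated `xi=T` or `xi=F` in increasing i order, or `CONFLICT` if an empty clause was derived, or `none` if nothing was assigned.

unit clause [-5] forces x5=F; simplify:
  drop 5 from [2, 5] -> [2]
  satisfied 1 clause(s); 4 remain; assigned so far: [5]
unit clause [2] forces x2=T; simplify:
  drop -2 from [-2] -> [] (empty!)
  satisfied 1 clause(s); 3 remain; assigned so far: [2, 5]
CONFLICT (empty clause)

Answer: CONFLICT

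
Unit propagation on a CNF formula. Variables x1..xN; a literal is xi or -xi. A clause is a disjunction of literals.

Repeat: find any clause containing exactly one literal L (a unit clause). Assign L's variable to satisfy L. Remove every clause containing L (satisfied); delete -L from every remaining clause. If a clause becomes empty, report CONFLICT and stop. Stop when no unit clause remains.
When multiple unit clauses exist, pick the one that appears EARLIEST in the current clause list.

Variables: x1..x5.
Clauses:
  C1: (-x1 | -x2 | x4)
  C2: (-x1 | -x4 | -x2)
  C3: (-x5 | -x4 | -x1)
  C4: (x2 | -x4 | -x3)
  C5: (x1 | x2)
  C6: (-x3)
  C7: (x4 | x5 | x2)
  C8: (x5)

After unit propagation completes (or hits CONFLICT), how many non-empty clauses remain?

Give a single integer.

Answer: 4

Derivation:
unit clause [-3] forces x3=F; simplify:
  satisfied 2 clause(s); 6 remain; assigned so far: [3]
unit clause [5] forces x5=T; simplify:
  drop -5 from [-5, -4, -1] -> [-4, -1]
  satisfied 2 clause(s); 4 remain; assigned so far: [3, 5]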